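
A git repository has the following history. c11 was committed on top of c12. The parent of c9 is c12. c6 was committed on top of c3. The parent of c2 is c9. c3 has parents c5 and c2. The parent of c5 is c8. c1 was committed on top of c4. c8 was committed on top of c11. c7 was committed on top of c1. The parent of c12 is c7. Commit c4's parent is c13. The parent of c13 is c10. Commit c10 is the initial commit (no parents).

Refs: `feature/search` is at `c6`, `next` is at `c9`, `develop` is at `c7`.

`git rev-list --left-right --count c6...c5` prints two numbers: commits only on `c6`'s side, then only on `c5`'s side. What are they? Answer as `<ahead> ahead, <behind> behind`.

4 ahead, 0 behind

Reachable from c6: {c1, c10, c11, c12, c13, c2, c3, c4, c5, c6, c7, c8, c9}.
Reachable from c5: {c1, c10, c11, c12, c13, c4, c5, c7, c8}.
Only in c6's history (ahead): {c2, c3, c6, c9} — 4.
Only in c5's history (behind): {} — 0.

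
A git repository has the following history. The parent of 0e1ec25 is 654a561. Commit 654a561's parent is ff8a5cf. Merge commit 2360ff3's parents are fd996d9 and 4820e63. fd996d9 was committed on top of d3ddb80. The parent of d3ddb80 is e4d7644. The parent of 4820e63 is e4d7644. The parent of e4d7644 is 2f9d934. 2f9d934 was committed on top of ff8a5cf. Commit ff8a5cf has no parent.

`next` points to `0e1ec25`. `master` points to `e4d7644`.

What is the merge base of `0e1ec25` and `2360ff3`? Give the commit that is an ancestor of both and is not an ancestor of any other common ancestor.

ff8a5cf

Ancestors of 0e1ec25: {0e1ec25, 654a561, ff8a5cf}.
Ancestors of 2360ff3: {2360ff3, 2f9d934, 4820e63, d3ddb80, e4d7644, fd996d9, ff8a5cf}.
Common ancestors: {ff8a5cf}.
The only common ancestor is ff8a5cf, so it is the merge base.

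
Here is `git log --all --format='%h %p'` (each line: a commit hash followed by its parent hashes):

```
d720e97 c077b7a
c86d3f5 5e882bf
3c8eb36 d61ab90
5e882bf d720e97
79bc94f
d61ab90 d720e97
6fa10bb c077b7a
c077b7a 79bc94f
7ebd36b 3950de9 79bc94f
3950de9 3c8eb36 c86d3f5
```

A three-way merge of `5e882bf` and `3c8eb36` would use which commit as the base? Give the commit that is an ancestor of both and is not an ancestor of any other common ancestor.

d720e97

Ancestors of 5e882bf: {5e882bf, 79bc94f, c077b7a, d720e97}.
Ancestors of 3c8eb36: {3c8eb36, 79bc94f, c077b7a, d61ab90, d720e97}.
Common ancestors: {79bc94f, c077b7a, d720e97}.
Among these, d720e97 is not an ancestor of any other common ancestor — it is the merge base.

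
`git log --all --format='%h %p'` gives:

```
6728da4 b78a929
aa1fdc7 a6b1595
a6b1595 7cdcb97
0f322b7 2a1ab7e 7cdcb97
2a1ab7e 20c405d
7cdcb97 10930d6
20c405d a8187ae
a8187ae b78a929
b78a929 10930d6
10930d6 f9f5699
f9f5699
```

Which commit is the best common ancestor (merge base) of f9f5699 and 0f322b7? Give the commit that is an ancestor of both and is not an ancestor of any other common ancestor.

f9f5699

Ancestors of f9f5699: {f9f5699}.
Ancestors of 0f322b7: {0f322b7, 10930d6, 20c405d, 2a1ab7e, 7cdcb97, a8187ae, b78a929, f9f5699}.
Common ancestors: {f9f5699}.
The only common ancestor is f9f5699, so it is the merge base.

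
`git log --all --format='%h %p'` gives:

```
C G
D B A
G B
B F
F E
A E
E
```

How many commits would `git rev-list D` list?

5

Walking parent pointers from D: reachable set = {A, B, D, E, F}.
That is 5 commits.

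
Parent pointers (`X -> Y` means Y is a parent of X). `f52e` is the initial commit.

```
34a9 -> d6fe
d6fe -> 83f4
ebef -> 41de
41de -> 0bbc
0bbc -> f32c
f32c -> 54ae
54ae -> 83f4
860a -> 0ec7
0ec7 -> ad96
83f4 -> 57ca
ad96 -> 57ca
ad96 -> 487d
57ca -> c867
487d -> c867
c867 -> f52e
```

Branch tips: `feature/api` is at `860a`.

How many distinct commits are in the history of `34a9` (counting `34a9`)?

6

Walking parent pointers from 34a9: reachable set = {34a9, 57ca, 83f4, c867, d6fe, f52e}.
That is 6 commits.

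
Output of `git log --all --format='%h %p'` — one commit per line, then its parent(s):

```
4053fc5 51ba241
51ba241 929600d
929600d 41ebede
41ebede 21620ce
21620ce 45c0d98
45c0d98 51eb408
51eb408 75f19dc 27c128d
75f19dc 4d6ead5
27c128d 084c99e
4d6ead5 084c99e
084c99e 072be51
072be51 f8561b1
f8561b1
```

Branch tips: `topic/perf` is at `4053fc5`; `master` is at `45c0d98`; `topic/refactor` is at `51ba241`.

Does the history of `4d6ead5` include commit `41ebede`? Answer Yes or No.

No

Ancestors of 4d6ead5: {072be51, 084c99e, 4d6ead5, f8561b1}.
41ebede is not in that set, so it is not an ancestor of 4d6ead5.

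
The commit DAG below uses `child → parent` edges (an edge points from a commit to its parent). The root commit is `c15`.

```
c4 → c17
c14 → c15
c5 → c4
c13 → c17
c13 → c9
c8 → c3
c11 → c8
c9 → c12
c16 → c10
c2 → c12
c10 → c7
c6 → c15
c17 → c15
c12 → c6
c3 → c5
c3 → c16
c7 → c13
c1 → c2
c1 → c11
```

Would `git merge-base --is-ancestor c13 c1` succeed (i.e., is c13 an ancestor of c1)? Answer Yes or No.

Yes

Ancestors of c1 (commits reachable by following parents): {c1, c10, c11, c12, c13, c15, c16, c17, c2, c3, c4, c5, c6, c7, c8, c9}.
c13 is in that set, so it is an ancestor of c1.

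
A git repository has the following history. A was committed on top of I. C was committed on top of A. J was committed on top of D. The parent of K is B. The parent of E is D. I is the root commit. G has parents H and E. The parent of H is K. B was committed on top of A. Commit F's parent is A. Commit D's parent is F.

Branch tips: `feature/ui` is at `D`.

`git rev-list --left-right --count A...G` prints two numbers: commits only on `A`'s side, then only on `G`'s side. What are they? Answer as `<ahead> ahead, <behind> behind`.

Reachable from A: {A, I}.
Reachable from G: {A, B, D, E, F, G, H, I, K}.
Only in A's history (ahead): {} — 0.
Only in G's history (behind): {B, D, E, F, G, H, K} — 7.

0 ahead, 7 behind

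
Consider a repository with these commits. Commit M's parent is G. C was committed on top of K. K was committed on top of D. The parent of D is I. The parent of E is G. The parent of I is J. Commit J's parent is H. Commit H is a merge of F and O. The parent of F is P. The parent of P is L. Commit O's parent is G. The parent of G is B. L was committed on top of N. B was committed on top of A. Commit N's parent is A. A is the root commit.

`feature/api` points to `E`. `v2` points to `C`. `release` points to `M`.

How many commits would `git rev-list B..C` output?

Reachable from C: {A, B, C, D, F, G, H, I, J, K, L, N, O, P}.
Reachable from B: {A, B}.
In C's history but not B's: {C, D, F, G, H, I, J, K, L, N, O, P} — 12 commits.

12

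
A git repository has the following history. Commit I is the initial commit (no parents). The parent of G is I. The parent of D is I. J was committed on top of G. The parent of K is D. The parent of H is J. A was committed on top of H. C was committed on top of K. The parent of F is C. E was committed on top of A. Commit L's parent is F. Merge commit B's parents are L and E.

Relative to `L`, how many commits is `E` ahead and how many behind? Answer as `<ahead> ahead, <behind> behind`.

5 ahead, 5 behind

Reachable from E: {A, E, G, H, I, J}.
Reachable from L: {C, D, F, I, K, L}.
Only in E's history (ahead): {A, E, G, H, J} — 5.
Only in L's history (behind): {C, D, F, K, L} — 5.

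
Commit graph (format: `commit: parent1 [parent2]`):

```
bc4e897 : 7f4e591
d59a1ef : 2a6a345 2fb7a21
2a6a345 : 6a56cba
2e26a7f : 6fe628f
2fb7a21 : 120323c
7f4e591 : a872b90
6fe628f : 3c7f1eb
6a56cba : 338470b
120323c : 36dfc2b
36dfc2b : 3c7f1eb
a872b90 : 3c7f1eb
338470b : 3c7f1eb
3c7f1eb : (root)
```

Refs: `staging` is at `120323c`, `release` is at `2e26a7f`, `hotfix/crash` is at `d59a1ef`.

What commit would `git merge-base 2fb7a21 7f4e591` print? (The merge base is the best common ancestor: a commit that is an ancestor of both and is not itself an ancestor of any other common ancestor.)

3c7f1eb

Ancestors of 2fb7a21: {120323c, 2fb7a21, 36dfc2b, 3c7f1eb}.
Ancestors of 7f4e591: {3c7f1eb, 7f4e591, a872b90}.
Common ancestors: {3c7f1eb}.
The only common ancestor is 3c7f1eb, so it is the merge base.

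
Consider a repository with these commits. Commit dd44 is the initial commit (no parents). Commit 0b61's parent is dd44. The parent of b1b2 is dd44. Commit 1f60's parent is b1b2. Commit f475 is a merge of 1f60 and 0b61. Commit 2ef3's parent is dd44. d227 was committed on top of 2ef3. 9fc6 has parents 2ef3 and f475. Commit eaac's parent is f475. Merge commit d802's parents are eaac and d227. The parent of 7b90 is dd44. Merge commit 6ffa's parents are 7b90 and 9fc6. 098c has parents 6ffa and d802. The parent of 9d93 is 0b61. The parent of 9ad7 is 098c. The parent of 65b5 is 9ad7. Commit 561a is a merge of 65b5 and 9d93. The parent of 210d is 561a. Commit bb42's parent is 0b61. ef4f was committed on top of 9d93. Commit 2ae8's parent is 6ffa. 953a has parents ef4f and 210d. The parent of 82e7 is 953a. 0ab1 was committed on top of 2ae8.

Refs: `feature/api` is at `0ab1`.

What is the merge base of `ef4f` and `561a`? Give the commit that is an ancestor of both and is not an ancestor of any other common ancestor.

Ancestors of ef4f: {0b61, 9d93, dd44, ef4f}.
Ancestors of 561a: {098c, 0b61, 1f60, 2ef3, 561a, 65b5, 6ffa, 7b90, 9ad7, 9d93, 9fc6, b1b2, d227, d802, dd44, eaac, f475}.
Common ancestors: {0b61, 9d93, dd44}.
Among these, 9d93 is not an ancestor of any other common ancestor — it is the merge base.

9d93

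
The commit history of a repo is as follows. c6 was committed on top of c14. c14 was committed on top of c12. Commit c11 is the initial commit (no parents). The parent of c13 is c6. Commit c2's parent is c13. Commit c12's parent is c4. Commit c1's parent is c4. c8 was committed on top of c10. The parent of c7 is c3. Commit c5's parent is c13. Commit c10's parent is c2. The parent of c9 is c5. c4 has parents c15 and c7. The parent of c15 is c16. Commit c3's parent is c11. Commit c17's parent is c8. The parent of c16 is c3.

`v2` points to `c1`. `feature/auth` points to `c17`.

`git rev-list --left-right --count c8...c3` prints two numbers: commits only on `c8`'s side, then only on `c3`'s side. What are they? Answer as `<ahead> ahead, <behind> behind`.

11 ahead, 0 behind

Reachable from c8: {c10, c11, c12, c13, c14, c15, c16, c2, c3, c4, c6, c7, c8}.
Reachable from c3: {c11, c3}.
Only in c8's history (ahead): {c10, c12, c13, c14, c15, c16, c2, c4, c6, c7, c8} — 11.
Only in c3's history (behind): {} — 0.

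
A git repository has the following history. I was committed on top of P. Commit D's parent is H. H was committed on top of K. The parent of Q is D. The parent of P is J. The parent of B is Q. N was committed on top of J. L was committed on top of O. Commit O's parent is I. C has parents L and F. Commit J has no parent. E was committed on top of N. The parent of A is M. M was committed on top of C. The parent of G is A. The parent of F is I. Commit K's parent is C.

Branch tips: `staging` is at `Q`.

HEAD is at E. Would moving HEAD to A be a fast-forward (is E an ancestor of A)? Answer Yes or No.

A fast-forward from E to A is possible iff E is an ancestor of A.
Ancestors of A: {A, C, F, I, J, L, M, O, P}.
E is not among them, so fast-forward is not possible.

No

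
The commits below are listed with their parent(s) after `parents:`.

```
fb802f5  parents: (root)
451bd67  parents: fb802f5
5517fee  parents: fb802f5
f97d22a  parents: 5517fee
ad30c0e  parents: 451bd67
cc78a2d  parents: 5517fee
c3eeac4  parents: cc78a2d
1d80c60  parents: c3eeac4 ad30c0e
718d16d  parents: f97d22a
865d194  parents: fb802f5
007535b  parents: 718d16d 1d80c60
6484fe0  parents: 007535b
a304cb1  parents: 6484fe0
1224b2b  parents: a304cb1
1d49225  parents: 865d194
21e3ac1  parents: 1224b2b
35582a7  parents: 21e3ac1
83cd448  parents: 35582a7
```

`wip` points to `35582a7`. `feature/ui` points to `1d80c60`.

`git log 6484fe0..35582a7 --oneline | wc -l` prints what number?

4

Reachable from 35582a7: {007535b, 1224b2b, 1d80c60, 21e3ac1, 35582a7, 451bd67, 5517fee, 6484fe0, 718d16d, a304cb1, ad30c0e, c3eeac4, cc78a2d, f97d22a, fb802f5}.
Reachable from 6484fe0: {007535b, 1d80c60, 451bd67, 5517fee, 6484fe0, 718d16d, ad30c0e, c3eeac4, cc78a2d, f97d22a, fb802f5}.
In 35582a7's history but not 6484fe0's: {1224b2b, 21e3ac1, 35582a7, a304cb1} — 4 commits.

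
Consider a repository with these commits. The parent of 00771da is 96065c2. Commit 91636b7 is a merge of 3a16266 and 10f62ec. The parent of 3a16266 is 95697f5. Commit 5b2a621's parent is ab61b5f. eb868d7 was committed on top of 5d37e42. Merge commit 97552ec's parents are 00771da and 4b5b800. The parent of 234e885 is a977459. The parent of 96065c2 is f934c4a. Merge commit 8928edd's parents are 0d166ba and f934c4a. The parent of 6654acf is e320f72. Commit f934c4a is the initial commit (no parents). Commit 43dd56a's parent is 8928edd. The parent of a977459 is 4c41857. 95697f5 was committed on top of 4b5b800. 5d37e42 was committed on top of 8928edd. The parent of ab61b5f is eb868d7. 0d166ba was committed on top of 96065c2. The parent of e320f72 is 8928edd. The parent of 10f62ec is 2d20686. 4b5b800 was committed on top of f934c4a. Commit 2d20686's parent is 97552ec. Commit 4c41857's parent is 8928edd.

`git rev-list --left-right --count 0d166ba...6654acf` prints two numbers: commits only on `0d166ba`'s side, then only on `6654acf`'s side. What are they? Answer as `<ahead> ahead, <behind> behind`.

0 ahead, 3 behind

Reachable from 0d166ba: {0d166ba, 96065c2, f934c4a}.
Reachable from 6654acf: {0d166ba, 6654acf, 8928edd, 96065c2, e320f72, f934c4a}.
Only in 0d166ba's history (ahead): {} — 0.
Only in 6654acf's history (behind): {6654acf, 8928edd, e320f72} — 3.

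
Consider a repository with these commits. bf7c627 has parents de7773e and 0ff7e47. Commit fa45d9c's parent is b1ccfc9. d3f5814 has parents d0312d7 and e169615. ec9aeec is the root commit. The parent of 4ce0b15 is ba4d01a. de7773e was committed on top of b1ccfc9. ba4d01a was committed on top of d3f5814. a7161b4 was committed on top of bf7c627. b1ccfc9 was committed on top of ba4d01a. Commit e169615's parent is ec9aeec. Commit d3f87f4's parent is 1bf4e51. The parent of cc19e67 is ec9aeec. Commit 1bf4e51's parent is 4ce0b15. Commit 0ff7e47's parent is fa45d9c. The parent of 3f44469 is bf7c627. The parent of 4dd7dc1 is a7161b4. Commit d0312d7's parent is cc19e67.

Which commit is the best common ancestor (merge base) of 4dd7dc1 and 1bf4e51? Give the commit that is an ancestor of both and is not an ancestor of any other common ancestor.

ba4d01a

Ancestors of 4dd7dc1: {0ff7e47, 4dd7dc1, a7161b4, b1ccfc9, ba4d01a, bf7c627, cc19e67, d0312d7, d3f5814, de7773e, e169615, ec9aeec, fa45d9c}.
Ancestors of 1bf4e51: {1bf4e51, 4ce0b15, ba4d01a, cc19e67, d0312d7, d3f5814, e169615, ec9aeec}.
Common ancestors: {ba4d01a, cc19e67, d0312d7, d3f5814, e169615, ec9aeec}.
Among these, ba4d01a is not an ancestor of any other common ancestor — it is the merge base.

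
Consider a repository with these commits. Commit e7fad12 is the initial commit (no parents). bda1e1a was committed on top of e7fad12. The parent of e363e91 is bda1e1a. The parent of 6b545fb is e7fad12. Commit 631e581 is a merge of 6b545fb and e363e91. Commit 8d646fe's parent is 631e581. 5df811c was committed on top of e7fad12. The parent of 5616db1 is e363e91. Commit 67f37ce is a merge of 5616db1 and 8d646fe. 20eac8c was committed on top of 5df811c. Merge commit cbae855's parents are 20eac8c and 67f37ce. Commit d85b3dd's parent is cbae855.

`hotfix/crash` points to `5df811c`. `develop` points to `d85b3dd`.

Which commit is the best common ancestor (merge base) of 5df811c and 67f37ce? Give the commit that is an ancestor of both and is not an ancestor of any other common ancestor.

e7fad12

Ancestors of 5df811c: {5df811c, e7fad12}.
Ancestors of 67f37ce: {5616db1, 631e581, 67f37ce, 6b545fb, 8d646fe, bda1e1a, e363e91, e7fad12}.
Common ancestors: {e7fad12}.
The only common ancestor is e7fad12, so it is the merge base.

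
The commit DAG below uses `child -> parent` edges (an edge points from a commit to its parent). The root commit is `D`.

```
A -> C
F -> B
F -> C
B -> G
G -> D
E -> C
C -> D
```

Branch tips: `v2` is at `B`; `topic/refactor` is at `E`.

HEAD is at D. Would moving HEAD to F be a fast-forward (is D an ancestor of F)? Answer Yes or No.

Yes

A fast-forward from D to F is possible iff D is an ancestor of F.
Ancestors of F: {B, C, D, F, G}.
D is among them, so fast-forward is possible.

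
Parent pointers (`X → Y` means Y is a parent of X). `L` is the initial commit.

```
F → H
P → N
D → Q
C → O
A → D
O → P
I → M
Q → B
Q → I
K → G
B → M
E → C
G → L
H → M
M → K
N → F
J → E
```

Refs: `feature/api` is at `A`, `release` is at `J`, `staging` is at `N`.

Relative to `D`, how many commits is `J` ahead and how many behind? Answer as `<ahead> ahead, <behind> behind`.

Reachable from J: {C, E, F, G, H, J, K, L, M, N, O, P}.
Reachable from D: {B, D, G, I, K, L, M, Q}.
Only in J's history (ahead): {C, E, F, H, J, N, O, P} — 8.
Only in D's history (behind): {B, D, I, Q} — 4.

8 ahead, 4 behind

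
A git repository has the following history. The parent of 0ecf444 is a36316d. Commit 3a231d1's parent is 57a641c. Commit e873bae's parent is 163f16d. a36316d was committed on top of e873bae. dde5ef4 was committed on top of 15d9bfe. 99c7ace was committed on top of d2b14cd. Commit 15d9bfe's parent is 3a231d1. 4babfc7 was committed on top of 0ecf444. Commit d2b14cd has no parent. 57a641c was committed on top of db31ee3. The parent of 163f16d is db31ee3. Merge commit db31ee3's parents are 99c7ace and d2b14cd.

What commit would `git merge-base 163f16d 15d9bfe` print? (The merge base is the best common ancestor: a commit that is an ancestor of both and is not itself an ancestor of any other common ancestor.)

Ancestors of 163f16d: {163f16d, 99c7ace, d2b14cd, db31ee3}.
Ancestors of 15d9bfe: {15d9bfe, 3a231d1, 57a641c, 99c7ace, d2b14cd, db31ee3}.
Common ancestors: {99c7ace, d2b14cd, db31ee3}.
Among these, db31ee3 is not an ancestor of any other common ancestor — it is the merge base.

db31ee3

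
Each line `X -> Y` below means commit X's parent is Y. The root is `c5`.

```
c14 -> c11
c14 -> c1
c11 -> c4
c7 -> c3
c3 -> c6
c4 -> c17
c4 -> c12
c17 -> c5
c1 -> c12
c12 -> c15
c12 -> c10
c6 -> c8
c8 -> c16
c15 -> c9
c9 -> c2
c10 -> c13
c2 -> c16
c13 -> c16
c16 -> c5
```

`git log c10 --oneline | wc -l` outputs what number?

4

Walking parent pointers from c10: reachable set = {c10, c13, c16, c5}.
That is 4 commits.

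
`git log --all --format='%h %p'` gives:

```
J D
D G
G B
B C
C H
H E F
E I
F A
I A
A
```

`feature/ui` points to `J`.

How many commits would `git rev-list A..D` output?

Reachable from D: {A, B, C, D, E, F, G, H, I}.
Reachable from A: {A}.
In D's history but not A's: {B, C, D, E, F, G, H, I} — 8 commits.

8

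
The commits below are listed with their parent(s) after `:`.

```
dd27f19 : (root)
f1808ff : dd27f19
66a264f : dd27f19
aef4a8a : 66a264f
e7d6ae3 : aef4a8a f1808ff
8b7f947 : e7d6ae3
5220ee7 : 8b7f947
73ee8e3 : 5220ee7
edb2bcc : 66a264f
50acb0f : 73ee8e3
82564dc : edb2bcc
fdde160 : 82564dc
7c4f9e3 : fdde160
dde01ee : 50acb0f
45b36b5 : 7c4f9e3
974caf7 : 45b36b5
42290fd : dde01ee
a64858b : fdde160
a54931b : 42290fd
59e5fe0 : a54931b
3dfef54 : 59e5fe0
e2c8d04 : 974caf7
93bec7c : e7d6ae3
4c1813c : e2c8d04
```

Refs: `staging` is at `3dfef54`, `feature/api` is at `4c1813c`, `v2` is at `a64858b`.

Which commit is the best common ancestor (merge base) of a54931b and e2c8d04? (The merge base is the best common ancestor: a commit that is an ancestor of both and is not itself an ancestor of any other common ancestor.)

66a264f

Ancestors of a54931b: {42290fd, 50acb0f, 5220ee7, 66a264f, 73ee8e3, 8b7f947, a54931b, aef4a8a, dd27f19, dde01ee, e7d6ae3, f1808ff}.
Ancestors of e2c8d04: {45b36b5, 66a264f, 7c4f9e3, 82564dc, 974caf7, dd27f19, e2c8d04, edb2bcc, fdde160}.
Common ancestors: {66a264f, dd27f19}.
Among these, 66a264f is not an ancestor of any other common ancestor — it is the merge base.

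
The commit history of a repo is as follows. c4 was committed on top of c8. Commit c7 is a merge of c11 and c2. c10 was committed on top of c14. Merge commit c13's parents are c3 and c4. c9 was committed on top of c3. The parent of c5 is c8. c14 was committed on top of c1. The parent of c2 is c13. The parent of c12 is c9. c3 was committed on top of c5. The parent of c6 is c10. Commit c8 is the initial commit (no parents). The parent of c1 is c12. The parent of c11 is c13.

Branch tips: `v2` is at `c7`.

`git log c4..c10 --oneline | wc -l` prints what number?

7

Reachable from c10: {c1, c10, c12, c14, c3, c5, c8, c9}.
Reachable from c4: {c4, c8}.
In c10's history but not c4's: {c1, c10, c12, c14, c3, c5, c9} — 7 commits.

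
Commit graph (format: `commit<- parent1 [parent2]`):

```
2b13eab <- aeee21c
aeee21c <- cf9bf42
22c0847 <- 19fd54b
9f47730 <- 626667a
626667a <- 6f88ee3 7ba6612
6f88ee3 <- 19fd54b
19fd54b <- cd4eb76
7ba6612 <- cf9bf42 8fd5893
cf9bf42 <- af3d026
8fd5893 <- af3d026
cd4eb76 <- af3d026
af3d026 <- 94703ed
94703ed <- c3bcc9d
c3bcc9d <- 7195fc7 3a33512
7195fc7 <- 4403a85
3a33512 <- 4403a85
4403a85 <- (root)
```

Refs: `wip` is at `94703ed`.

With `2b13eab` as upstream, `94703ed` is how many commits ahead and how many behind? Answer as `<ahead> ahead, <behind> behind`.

0 ahead, 4 behind

Reachable from 94703ed: {3a33512, 4403a85, 7195fc7, 94703ed, c3bcc9d}.
Reachable from 2b13eab: {2b13eab, 3a33512, 4403a85, 7195fc7, 94703ed, aeee21c, af3d026, c3bcc9d, cf9bf42}.
Only in 94703ed's history (ahead): {} — 0.
Only in 2b13eab's history (behind): {2b13eab, aeee21c, af3d026, cf9bf42} — 4.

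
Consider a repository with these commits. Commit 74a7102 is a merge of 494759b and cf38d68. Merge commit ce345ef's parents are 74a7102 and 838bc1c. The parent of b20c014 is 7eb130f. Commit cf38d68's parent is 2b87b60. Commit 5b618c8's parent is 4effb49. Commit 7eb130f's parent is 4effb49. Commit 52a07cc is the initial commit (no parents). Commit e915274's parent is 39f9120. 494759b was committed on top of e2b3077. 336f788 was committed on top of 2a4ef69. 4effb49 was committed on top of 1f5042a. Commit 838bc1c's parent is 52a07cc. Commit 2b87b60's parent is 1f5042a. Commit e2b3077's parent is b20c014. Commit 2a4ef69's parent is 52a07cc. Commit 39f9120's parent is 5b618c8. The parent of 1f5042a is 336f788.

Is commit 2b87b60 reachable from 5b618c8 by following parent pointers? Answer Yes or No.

No

Ancestors of 5b618c8: {1f5042a, 2a4ef69, 336f788, 4effb49, 52a07cc, 5b618c8}.
2b87b60 is not in that set, so it is not an ancestor of 5b618c8.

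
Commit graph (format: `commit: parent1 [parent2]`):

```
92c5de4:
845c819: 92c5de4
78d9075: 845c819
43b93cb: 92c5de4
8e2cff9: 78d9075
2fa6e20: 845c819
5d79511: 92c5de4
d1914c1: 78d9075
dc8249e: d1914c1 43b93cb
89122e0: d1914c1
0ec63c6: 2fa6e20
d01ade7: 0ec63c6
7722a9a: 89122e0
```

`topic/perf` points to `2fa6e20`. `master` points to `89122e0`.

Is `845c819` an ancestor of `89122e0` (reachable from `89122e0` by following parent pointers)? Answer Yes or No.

Ancestors of 89122e0 (commits reachable by following parents): {78d9075, 845c819, 89122e0, 92c5de4, d1914c1}.
845c819 is in that set, so it is an ancestor of 89122e0.

Yes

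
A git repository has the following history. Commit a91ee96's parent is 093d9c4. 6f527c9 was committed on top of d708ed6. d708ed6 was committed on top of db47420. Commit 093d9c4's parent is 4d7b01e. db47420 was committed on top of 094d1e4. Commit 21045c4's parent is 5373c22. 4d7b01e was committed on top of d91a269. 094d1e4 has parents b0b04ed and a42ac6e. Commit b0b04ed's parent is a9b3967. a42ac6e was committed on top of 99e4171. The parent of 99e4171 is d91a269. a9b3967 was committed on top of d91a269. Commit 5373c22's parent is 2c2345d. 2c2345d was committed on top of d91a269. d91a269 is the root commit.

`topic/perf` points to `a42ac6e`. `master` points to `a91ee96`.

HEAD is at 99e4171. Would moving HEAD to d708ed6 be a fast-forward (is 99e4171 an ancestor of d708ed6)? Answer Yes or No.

Yes

A fast-forward from 99e4171 to d708ed6 is possible iff 99e4171 is an ancestor of d708ed6.
Ancestors of d708ed6: {094d1e4, 99e4171, a42ac6e, a9b3967, b0b04ed, d708ed6, d91a269, db47420}.
99e4171 is among them, so fast-forward is possible.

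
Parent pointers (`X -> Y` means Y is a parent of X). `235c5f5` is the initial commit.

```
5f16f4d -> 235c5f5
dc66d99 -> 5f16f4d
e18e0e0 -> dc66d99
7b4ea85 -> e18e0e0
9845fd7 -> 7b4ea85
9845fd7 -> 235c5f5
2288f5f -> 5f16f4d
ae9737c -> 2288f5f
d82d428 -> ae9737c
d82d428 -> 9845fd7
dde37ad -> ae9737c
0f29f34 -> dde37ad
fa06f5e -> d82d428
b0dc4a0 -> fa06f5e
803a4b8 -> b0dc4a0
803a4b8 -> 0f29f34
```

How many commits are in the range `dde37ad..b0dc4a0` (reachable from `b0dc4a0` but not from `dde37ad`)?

7

Reachable from b0dc4a0: {2288f5f, 235c5f5, 5f16f4d, 7b4ea85, 9845fd7, ae9737c, b0dc4a0, d82d428, dc66d99, e18e0e0, fa06f5e}.
Reachable from dde37ad: {2288f5f, 235c5f5, 5f16f4d, ae9737c, dde37ad}.
In b0dc4a0's history but not dde37ad's: {7b4ea85, 9845fd7, b0dc4a0, d82d428, dc66d99, e18e0e0, fa06f5e} — 7 commits.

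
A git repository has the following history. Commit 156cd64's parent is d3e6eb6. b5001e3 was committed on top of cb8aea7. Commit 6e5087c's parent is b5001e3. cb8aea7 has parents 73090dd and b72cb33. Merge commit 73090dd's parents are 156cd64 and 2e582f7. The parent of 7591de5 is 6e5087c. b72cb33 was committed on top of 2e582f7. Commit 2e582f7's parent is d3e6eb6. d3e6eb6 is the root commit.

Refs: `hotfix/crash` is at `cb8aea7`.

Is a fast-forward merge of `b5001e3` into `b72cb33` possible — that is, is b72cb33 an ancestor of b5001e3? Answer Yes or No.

A fast-forward from b72cb33 to b5001e3 is possible iff b72cb33 is an ancestor of b5001e3.
Ancestors of b5001e3: {156cd64, 2e582f7, 73090dd, b5001e3, b72cb33, cb8aea7, d3e6eb6}.
b72cb33 is among them, so fast-forward is possible.

Yes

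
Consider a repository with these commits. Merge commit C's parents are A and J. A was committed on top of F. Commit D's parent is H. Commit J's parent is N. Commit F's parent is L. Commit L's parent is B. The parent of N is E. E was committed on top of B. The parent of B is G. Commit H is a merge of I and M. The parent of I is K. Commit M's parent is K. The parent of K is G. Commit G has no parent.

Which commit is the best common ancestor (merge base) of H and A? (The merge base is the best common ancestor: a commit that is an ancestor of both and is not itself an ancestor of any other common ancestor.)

G

Ancestors of H: {G, H, I, K, M}.
Ancestors of A: {A, B, F, G, L}.
Common ancestors: {G}.
The only common ancestor is G, so it is the merge base.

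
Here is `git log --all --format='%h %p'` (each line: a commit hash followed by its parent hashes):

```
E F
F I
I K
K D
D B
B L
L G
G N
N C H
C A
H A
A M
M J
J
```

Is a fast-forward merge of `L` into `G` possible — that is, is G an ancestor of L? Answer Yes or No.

Yes

A fast-forward from G to L is possible iff G is an ancestor of L.
Ancestors of L: {A, C, G, H, J, L, M, N}.
G is among them, so fast-forward is possible.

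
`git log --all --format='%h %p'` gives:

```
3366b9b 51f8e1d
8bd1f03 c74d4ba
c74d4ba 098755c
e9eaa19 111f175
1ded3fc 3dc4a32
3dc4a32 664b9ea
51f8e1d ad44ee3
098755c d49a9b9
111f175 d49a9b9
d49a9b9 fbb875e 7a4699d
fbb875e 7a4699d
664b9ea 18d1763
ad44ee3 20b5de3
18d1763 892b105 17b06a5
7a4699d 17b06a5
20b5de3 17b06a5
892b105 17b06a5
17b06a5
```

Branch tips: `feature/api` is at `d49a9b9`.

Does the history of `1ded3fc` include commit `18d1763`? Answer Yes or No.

Ancestors of 1ded3fc (commits reachable by following parents): {17b06a5, 18d1763, 1ded3fc, 3dc4a32, 664b9ea, 892b105}.
18d1763 is in that set, so it is an ancestor of 1ded3fc.

Yes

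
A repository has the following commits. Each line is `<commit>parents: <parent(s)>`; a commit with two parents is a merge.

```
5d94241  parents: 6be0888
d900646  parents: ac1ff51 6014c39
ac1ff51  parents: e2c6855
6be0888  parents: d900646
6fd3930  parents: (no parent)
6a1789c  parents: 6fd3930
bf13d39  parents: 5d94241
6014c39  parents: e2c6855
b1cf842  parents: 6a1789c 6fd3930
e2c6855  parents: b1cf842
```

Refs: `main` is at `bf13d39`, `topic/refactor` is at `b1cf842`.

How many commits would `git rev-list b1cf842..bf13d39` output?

Reachable from bf13d39: {5d94241, 6014c39, 6a1789c, 6be0888, 6fd3930, ac1ff51, b1cf842, bf13d39, d900646, e2c6855}.
Reachable from b1cf842: {6a1789c, 6fd3930, b1cf842}.
In bf13d39's history but not b1cf842's: {5d94241, 6014c39, 6be0888, ac1ff51, bf13d39, d900646, e2c6855} — 7 commits.

7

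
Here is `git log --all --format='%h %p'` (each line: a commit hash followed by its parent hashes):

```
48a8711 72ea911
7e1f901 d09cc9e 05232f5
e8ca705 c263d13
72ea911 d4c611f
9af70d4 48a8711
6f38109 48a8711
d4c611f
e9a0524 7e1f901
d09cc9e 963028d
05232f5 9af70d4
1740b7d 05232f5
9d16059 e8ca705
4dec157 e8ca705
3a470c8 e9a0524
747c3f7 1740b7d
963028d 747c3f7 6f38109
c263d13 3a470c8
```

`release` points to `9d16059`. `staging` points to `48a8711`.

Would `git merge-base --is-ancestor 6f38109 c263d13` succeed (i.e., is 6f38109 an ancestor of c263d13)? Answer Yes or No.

Ancestors of c263d13 (commits reachable by following parents): {05232f5, 1740b7d, 3a470c8, 48a8711, 6f38109, 72ea911, 747c3f7, 7e1f901, 963028d, 9af70d4, c263d13, d09cc9e, d4c611f, e9a0524}.
6f38109 is in that set, so it is an ancestor of c263d13.

Yes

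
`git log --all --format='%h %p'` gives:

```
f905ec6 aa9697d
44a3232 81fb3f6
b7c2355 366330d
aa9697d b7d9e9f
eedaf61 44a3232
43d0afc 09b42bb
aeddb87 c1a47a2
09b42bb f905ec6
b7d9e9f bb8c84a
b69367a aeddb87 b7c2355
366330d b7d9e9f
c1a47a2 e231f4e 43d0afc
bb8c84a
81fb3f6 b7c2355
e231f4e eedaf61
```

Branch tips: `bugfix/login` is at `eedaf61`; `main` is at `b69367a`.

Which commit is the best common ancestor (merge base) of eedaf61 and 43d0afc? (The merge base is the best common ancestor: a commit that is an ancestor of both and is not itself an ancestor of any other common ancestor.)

Ancestors of eedaf61: {366330d, 44a3232, 81fb3f6, b7c2355, b7d9e9f, bb8c84a, eedaf61}.
Ancestors of 43d0afc: {09b42bb, 43d0afc, aa9697d, b7d9e9f, bb8c84a, f905ec6}.
Common ancestors: {b7d9e9f, bb8c84a}.
Among these, b7d9e9f is not an ancestor of any other common ancestor — it is the merge base.

b7d9e9f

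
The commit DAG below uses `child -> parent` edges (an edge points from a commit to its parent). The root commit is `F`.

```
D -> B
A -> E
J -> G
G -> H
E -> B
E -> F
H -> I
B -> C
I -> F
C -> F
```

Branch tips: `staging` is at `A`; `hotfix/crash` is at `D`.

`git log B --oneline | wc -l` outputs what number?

3

Walking parent pointers from B: reachable set = {B, C, F}.
That is 3 commits.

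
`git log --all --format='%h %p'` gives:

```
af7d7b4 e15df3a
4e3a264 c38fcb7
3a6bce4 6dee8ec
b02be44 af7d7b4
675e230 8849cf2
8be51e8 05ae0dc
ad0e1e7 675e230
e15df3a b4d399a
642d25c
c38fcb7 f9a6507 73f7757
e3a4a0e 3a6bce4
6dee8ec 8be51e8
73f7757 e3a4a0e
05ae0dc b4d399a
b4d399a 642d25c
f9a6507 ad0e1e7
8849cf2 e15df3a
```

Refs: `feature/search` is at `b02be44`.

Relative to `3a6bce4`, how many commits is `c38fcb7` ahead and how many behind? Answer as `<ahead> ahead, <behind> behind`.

Reachable from c38fcb7: {05ae0dc, 3a6bce4, 642d25c, 675e230, 6dee8ec, 73f7757, 8849cf2, 8be51e8, ad0e1e7, b4d399a, c38fcb7, e15df3a, e3a4a0e, f9a6507}.
Reachable from 3a6bce4: {05ae0dc, 3a6bce4, 642d25c, 6dee8ec, 8be51e8, b4d399a}.
Only in c38fcb7's history (ahead): {675e230, 73f7757, 8849cf2, ad0e1e7, c38fcb7, e15df3a, e3a4a0e, f9a6507} — 8.
Only in 3a6bce4's history (behind): {} — 0.

8 ahead, 0 behind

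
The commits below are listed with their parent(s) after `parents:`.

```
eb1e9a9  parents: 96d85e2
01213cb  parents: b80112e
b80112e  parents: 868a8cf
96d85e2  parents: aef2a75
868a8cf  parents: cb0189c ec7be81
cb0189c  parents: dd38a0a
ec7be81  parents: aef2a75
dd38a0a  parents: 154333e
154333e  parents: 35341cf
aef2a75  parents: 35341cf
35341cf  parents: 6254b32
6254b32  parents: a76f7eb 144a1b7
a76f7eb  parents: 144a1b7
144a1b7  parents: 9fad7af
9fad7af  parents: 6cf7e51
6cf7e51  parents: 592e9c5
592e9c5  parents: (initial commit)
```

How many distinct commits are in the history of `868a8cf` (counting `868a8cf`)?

13

Walking parent pointers from 868a8cf: reachable set = {144a1b7, 154333e, 35341cf, 592e9c5, 6254b32, 6cf7e51, 868a8cf, 9fad7af, a76f7eb, aef2a75, cb0189c, dd38a0a, ec7be81}.
That is 13 commits.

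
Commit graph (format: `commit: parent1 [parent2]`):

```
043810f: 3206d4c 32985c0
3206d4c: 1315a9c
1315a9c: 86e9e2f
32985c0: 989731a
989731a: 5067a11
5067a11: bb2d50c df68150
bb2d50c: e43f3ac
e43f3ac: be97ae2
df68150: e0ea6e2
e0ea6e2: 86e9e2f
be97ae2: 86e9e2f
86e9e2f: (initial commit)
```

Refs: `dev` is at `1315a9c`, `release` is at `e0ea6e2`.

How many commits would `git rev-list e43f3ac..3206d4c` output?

2

Reachable from 3206d4c: {1315a9c, 3206d4c, 86e9e2f}.
Reachable from e43f3ac: {86e9e2f, be97ae2, e43f3ac}.
In 3206d4c's history but not e43f3ac's: {1315a9c, 3206d4c} — 2 commits.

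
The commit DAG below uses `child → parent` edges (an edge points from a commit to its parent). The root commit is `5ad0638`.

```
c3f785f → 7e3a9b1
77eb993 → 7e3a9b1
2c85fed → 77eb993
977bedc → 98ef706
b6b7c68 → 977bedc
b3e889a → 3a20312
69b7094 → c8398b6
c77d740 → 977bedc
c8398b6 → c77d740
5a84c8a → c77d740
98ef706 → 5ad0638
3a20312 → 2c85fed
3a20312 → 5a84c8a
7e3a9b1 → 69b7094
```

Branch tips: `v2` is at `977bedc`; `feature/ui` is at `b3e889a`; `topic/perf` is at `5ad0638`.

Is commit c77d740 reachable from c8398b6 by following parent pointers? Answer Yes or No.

Ancestors of c8398b6 (commits reachable by following parents): {5ad0638, 977bedc, 98ef706, c77d740, c8398b6}.
c77d740 is in that set, so it is an ancestor of c8398b6.

Yes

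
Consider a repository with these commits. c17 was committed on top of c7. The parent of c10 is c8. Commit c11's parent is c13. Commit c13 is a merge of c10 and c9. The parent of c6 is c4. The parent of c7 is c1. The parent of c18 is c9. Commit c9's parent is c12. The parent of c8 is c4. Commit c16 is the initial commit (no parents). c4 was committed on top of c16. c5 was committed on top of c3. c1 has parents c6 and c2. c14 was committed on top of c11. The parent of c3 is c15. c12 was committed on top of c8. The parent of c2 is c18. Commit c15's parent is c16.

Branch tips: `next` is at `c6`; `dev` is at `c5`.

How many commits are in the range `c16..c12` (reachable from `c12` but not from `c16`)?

3

Reachable from c12: {c12, c16, c4, c8}.
Reachable from c16: {c16}.
In c12's history but not c16's: {c12, c4, c8} — 3 commits.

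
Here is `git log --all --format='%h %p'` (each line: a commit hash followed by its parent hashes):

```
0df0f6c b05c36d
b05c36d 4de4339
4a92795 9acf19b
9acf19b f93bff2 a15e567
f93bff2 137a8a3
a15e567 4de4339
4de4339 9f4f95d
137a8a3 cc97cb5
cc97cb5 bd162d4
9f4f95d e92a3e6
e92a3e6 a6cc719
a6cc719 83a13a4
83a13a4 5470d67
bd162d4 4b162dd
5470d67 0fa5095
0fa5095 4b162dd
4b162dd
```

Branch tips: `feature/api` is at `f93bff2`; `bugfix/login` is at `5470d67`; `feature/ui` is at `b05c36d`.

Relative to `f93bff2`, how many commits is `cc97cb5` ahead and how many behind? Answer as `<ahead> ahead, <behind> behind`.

Reachable from cc97cb5: {4b162dd, bd162d4, cc97cb5}.
Reachable from f93bff2: {137a8a3, 4b162dd, bd162d4, cc97cb5, f93bff2}.
Only in cc97cb5's history (ahead): {} — 0.
Only in f93bff2's history (behind): {137a8a3, f93bff2} — 2.

0 ahead, 2 behind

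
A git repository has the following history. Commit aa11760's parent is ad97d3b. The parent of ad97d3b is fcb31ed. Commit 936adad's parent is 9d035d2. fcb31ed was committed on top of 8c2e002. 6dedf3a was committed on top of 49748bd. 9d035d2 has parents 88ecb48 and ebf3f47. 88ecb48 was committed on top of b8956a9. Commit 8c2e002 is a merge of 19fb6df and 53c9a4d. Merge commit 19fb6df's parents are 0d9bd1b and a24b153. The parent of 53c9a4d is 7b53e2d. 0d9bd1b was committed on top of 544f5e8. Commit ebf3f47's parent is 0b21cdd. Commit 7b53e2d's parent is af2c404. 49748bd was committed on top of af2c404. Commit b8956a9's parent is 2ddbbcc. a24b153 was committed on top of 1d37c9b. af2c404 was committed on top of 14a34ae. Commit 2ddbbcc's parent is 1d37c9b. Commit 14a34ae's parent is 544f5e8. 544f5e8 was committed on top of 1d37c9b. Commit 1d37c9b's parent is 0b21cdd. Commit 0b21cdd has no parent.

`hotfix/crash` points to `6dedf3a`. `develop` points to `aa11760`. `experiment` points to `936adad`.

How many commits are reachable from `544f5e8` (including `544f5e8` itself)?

3

Walking parent pointers from 544f5e8: reachable set = {0b21cdd, 1d37c9b, 544f5e8}.
That is 3 commits.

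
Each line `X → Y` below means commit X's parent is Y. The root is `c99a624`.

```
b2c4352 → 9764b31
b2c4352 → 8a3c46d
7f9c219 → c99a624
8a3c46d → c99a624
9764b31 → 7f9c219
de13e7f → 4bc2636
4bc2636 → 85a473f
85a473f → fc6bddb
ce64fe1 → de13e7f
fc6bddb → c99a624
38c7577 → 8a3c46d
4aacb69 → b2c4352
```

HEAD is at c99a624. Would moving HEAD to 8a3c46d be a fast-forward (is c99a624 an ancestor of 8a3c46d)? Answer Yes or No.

A fast-forward from c99a624 to 8a3c46d is possible iff c99a624 is an ancestor of 8a3c46d.
Ancestors of 8a3c46d: {8a3c46d, c99a624}.
c99a624 is among them, so fast-forward is possible.

Yes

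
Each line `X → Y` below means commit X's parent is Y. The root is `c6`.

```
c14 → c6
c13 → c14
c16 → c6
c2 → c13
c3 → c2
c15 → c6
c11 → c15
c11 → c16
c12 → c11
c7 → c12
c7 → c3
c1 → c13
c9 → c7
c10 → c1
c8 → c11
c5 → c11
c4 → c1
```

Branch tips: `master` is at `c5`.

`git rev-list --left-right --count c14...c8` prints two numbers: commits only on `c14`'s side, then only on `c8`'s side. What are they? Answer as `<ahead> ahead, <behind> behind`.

1 ahead, 4 behind

Reachable from c14: {c14, c6}.
Reachable from c8: {c11, c15, c16, c6, c8}.
Only in c14's history (ahead): {c14} — 1.
Only in c8's history (behind): {c11, c15, c16, c8} — 4.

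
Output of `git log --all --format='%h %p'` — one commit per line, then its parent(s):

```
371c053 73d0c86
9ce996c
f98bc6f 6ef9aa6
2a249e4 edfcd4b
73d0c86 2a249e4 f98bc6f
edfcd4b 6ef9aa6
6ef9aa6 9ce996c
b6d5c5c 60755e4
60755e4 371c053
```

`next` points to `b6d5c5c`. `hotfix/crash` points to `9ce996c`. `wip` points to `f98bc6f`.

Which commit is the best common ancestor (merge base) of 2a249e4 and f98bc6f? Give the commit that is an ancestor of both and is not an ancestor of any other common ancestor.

6ef9aa6

Ancestors of 2a249e4: {2a249e4, 6ef9aa6, 9ce996c, edfcd4b}.
Ancestors of f98bc6f: {6ef9aa6, 9ce996c, f98bc6f}.
Common ancestors: {6ef9aa6, 9ce996c}.
Among these, 6ef9aa6 is not an ancestor of any other common ancestor — it is the merge base.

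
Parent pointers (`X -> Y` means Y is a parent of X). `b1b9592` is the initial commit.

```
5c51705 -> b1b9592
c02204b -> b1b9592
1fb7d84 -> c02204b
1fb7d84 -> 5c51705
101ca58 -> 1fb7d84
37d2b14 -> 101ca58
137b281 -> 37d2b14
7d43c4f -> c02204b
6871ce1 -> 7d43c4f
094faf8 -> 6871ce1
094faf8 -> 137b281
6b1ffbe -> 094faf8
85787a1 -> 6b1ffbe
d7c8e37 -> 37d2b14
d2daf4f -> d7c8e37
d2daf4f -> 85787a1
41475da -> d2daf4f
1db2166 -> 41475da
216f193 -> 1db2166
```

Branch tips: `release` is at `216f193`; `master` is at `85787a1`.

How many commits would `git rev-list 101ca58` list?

Walking parent pointers from 101ca58: reachable set = {101ca58, 1fb7d84, 5c51705, b1b9592, c02204b}.
That is 5 commits.

5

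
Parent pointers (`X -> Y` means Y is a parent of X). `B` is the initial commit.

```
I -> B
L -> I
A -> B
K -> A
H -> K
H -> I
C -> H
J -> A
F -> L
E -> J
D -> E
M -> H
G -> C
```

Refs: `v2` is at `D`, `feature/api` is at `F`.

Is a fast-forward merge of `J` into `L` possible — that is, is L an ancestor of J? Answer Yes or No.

No

A fast-forward from L to J is possible iff L is an ancestor of J.
Ancestors of J: {A, B, J}.
L is not among them, so fast-forward is not possible.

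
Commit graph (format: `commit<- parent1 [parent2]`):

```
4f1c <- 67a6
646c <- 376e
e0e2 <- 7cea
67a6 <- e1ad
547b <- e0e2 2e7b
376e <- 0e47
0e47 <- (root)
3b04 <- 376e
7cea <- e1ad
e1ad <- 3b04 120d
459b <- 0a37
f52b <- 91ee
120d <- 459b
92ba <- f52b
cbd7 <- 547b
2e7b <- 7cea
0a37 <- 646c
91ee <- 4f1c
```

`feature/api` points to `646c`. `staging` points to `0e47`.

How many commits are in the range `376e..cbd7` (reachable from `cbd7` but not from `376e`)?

11

Reachable from cbd7: {0a37, 0e47, 120d, 2e7b, 376e, 3b04, 459b, 547b, 646c, 7cea, cbd7, e0e2, e1ad}.
Reachable from 376e: {0e47, 376e}.
In cbd7's history but not 376e's: {0a37, 120d, 2e7b, 3b04, 459b, 547b, 646c, 7cea, cbd7, e0e2, e1ad} — 11 commits.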